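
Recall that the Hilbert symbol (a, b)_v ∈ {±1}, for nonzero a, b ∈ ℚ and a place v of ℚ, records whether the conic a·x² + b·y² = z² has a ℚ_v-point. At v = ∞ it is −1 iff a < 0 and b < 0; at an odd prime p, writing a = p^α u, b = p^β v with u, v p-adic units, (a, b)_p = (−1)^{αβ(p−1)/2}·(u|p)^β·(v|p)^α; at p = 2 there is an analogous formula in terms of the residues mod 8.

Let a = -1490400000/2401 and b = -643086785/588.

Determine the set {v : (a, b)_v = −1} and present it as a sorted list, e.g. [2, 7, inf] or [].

(a, b) ≡ (-115, -3795) mod (ℚ^×)²; places V = {2, 3, 5, 7, 11, 23, 31, ∞}.
(a,b)_7: α=-4, u≡2; β=-2, v≡6 (mod 7); (2|7)=+1, (6|7)=-1; sign (−1)^0·+1^-2·-1^-4 = +1.
(a,b)_∞: sgn(-115)=−, sgn(-3795)=−, so -1.
(a,b)_5: α=5, u≡2; β=1, v≡1 (mod 5); (2|5)=-1, (1|5)=+1; sign (−1)^0·-1^1·+1^5 = -1.
(a,b)_31: α=0, u≡28; β=2, v≡19 (mod 31); (28|31)=+1, (19|31)=+1; sign (−1)^0·+1^2·+1^0 = +1.
(a,b)_11: α=0, u≡7; β=1, v≡7 (mod 11); (7|11)=-1, (7|11)=-1; sign (−1)^0·-1^1·-1^0 = -1.
(a,b)_2: α=8, β=-2; u≡5, v≡5 (mod 8); ε(u)ε(v)=0·0, αω(v)=8·1, βω(u)=-2·1; sum ≡ 0  ⇒  +1.
(a,b)_23: α=1, u≡12; β=3, v≡7 (mod 23); (12|23)=+1, (7|23)=-1; sign (−1)^1·+1^3·-1^1 = +1.
(a,b)_3: α=4, u≡2; β=-1, v≡1 (mod 3); (2|3)=-1, (1|3)=+1; sign (−1)^0·-1^-1·+1^4 = -1.
(-115, -3795 / ℚ) ramifies at {3, 5, 11, ∞}: a division algebra.

[3, 5, 11, inf]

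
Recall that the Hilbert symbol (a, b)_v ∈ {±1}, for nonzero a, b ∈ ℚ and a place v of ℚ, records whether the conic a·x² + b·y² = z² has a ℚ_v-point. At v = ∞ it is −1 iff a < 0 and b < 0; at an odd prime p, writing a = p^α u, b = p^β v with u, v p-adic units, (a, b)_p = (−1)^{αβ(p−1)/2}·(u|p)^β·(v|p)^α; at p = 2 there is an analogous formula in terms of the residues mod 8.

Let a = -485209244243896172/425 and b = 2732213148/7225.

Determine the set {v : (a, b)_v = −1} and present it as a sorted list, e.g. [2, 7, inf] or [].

[3, 7]

Mod squares: a ≡ -40579, b ≡ 284487. Check v ∈ {∞, 2, 3, 5, 7, 11, 13, 17, 19, 23, 31}.
v=23: a=23^0·(≡6), b=23^1·(≡9) mod 23; (6|23)=+1, (9|23)=+1; (−1)^{0·1·11}·(+1)^1·(+1)^0 = +1.
v=19: a=19^4·(≡11), b=19^1·(≡17) mod 19; (11|19)=+1, (17|19)=+1; (−1)^{4·1·9}·(+1)^1·(+1)^4 = +1.
v=11: a=11^1·(≡7), b=11^0·(≡3) mod 11; (7|11)=-1, (3|11)=+1; (−1)^{1·0·5}·(-1)^0·(+1)^1 = +1.
v=13: a=13^2·(≡2), b=13^0·(≡8) mod 13; (2|13)=-1, (8|13)=-1; (−1)^{2·0·6}·(-1)^0·(-1)^2 = +1.
v=17: a=17^-1·(≡10), b=17^-2·(≡1) mod 17; (10|17)=-1, (1|17)=+1; (−1)^{-1·-2·8}·(-1)^-2·(+1)^-1 = +1.
v=2: v_2(a)=2, v_2(b)=2; units ≡ 5, 7 (mod 8); ε·ε+αω+βω = 0·1+2·0+2·1 ≡ 0  ⇒  (a,b)_2 = +1.
v=∞: -40579 < 0 and 284487 > 0  ⇒  (a,b)_∞ = +1.
v=31: a=31^3·(≡17), b=31^1·(≡28) mod 31; (17|31)=-1, (28|31)=+1; (−1)^{3·1·15}·(-1)^1·(+1)^3 = +1.
v=5: a=5^-2·(≡4), b=5^-2·(≡2) mod 5; (4|5)=+1, (2|5)=-1; (−1)^{-2·-2·2}·(+1)^-2·(-1)^-2 = +1.
v=3: a=3^0·(≡2), b=3^1·(≡2) mod 3; (2|3)=-1, (2|3)=-1; (−1)^{0·1·1}·(-1)^1·(-1)^0 = -1.
v=7: a=7^5·(≡5), b=7^5·(≡3) mod 7; (5|7)=-1, (3|7)=-1; (−1)^{5·5·3}·(-1)^5·(-1)^5 = -1.
(-40579, 284487 / ℚ) ramifies at {3, 7}: a division algebra.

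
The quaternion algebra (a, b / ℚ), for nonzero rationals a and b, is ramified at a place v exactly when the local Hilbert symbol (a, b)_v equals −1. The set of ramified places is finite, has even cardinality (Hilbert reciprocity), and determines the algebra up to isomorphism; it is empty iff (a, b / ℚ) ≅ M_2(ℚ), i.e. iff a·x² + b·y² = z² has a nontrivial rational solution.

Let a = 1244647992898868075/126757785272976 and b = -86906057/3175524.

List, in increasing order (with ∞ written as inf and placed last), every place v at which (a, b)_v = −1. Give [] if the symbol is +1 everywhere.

[2, 19]

Mod squares: a ≡ 323, b ≡ -17. Check v ∈ {∞, 2, 3, 5, 7, 11, 13, 17, 19}.
v=∞: 323 > 0 and -17 < 0  ⇒  (a,b)_∞ = +1.
v=7: a=7^2·(≡2), b=7^2·(≡2) mod 7; (2|7)=+1, (2|7)=+1; (−1)^{2·2·3}·(+1)^2·(+1)^2 = +1.
v=3: a=3^-18·(≡2), b=3^-8·(≡1) mod 3; (2|3)=-1, (1|3)=+1; (−1)^{-18·-8·1}·(-1)^-8·(+1)^-18 = +1.
v=17: a=17^7·(≡15), b=17^3·(≡16) mod 17; (15|17)=+1, (16|17)=+1; (−1)^{7·3·8}·(+1)^3·(+1)^7 = +1.
v=13: a=13^-2·(≡2), b=13^0·(≡9) mod 13; (2|13)=-1, (9|13)=+1; (−1)^{-2·0·6}·(-1)^0·(+1)^-2 = +1.
v=2: v_2(a)=-4, v_2(b)=-2; units ≡ 3, 7 (mod 8); ε·ε+αω+βω = 1·1+-4·0+-2·1 ≡ 1  ⇒  (a,b)_2 = -1.
v=11: a=11^-2·(≡1), b=11^-2·(≡9) mod 11; (1|11)=+1, (9|11)=+1; (−1)^{-2·-2·5}·(+1)^-2·(+1)^-2 = +1.
v=5: a=5^2·(≡3), b=5^0·(≡2) mod 5; (3|5)=-1, (2|5)=-1; (−1)^{2·0·2}·(-1)^0·(-1)^2 = +1.
v=19: a=19^5·(≡16), b=19^2·(≡15) mod 19; (16|19)=+1, (15|19)=-1; (−1)^{5·2·9}·(+1)^2·(-1)^5 = -1.
(323, -17 / ℚ) ramifies at {2, 19}: a division algebra.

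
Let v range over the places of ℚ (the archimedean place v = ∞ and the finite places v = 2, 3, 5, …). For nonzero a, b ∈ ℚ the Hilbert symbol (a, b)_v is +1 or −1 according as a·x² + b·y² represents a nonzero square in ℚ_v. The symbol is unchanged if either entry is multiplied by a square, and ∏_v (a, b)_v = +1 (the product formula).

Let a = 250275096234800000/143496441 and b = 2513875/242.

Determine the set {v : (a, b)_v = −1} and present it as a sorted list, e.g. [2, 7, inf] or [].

[5, 13]

(a, b) ≡ (15470, 1190) mod (ℚ^×)²; places V = {2, 3, 5, 7, 11, 13, 17, ∞}.
(a,b)_13: α=5, u≡5; β=2, v≡2 (mod 13); (5|13)=-1, (2|13)=-1; sign (−1)^0·-1^2·-1^5 = -1.
(a,b)_2: α=7, β=-1; u≡7, v≡3 (mod 8); ε(u)ε(v)=1·1, αω(v)=7·1, βω(u)=-1·0; sum ≡ 0  ⇒  +1.
(a,b)_11: α=-6, u≡3; β=-2, v≡6 (mod 11); (3|11)=+1, (6|11)=-1; sign (−1)^0·+1^-2·-1^-6 = +1.
(a,b)_7: α=3, u≡5; β=1, v≡1 (mod 7); (5|7)=-1, (1|7)=+1; sign (−1)^1·-1^1·+1^3 = +1.
(a,b)_5: α=5, u≡1; β=3, v≡3 (mod 5); (1|5)=+1, (3|5)=-1; sign (−1)^0·+1^3·-1^5 = -1.
(a,b)_∞: sgn(15470)=+, sgn(1190)=+, so +1.
(a,b)_17: α=3, u≡9; β=1, v≡15 (mod 17); (9|17)=+1, (15|17)=+1; sign (−1)^0·+1^1·+1^3 = +1.
(a,b)_3: α=-4, u≡2; β=0, v≡2 (mod 3); (2|3)=-1, (2|3)=-1; sign (−1)^0·-1^0·-1^-4 = +1.
(15470, 1190 / ℚ) ramifies at {5, 13}: a division algebra.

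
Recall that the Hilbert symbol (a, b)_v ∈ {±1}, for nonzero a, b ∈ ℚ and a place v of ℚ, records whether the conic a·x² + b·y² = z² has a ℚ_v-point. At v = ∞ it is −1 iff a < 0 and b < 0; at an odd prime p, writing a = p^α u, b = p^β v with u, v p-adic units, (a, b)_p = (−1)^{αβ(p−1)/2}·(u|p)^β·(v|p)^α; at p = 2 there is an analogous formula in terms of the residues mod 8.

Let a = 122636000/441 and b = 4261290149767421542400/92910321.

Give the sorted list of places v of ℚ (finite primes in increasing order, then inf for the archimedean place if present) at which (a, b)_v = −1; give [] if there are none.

Mod squares: a ≡ 306590, b ≡ 30659. Check v ∈ {∞, 2, 3, 5, 7, 17, 19, 23, 31, 43}.
v=31: a=31^1·(≡4), b=31^3·(≡2) mod 31; (4|31)=+1, (2|31)=+1; (−1)^{1·3·15}·(+1)^3·(+1)^1 = -1.
v=2: v_2(a)=5, v_2(b)=14; units ≡ 7, 3 (mod 8); ε·ε+αω+βω = 1·1+5·1+14·0 ≡ 0  ⇒  (a,b)_2 = +1.
v=17: a=17^0·(≡11), b=17^-2·(≡8) mod 17; (11|17)=-1, (8|17)=+1; (−1)^{0·-2·8}·(-1)^-2·(+1)^0 = +1.
v=∞: 306590 > 0 and 30659 > 0  ⇒  (a,b)_∞ = +1.
v=43: a=43^1·(≡14), b=43^3·(≡1) mod 43; (14|43)=+1, (1|43)=+1; (−1)^{1·3·21}·(+1)^3·(+1)^1 = -1.
v=19: a=19^0·(≡11), b=19^2·(≡18) mod 19; (11|19)=+1, (18|19)=-1; (−1)^{0·2·9}·(+1)^2·(-1)^0 = +1.
v=23: a=23^1·(≡12), b=23^3·(≡5) mod 23; (12|23)=+1, (5|23)=-1; (−1)^{1·3·11}·(+1)^3·(-1)^1 = +1.
v=5: a=5^3·(≡3), b=5^2·(≡1) mod 5; (3|5)=-1, (1|5)=+1; (−1)^{3·2·2}·(-1)^2·(+1)^3 = +1.
v=3: a=3^-2·(≡2), b=3^-8·(≡2) mod 3; (2|3)=-1, (2|3)=-1; (−1)^{-2·-8·1}·(-1)^-8·(-1)^-2 = +1.
v=7: a=7^-2·(≡2), b=7^-2·(≡5) mod 7; (2|7)=+1, (5|7)=-1; (−1)^{-2·-2·3}·(+1)^-2·(-1)^-2 = +1.
|Ram(306590, 30659)| = 2, even; anisotropic at {31, 43}.

[31, 43]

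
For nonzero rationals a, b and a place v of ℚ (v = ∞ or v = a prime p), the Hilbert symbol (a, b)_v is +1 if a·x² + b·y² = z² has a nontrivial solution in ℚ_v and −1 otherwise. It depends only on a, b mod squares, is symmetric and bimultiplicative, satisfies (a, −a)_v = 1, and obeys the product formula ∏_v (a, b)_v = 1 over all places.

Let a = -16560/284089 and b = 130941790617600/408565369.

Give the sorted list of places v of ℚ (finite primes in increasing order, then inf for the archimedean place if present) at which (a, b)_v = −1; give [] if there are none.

Mod squares: a ≡ -115, b ≡ 186. Check v ∈ {∞, 2, 3, 5, 13, 17, 19, 23, 29, 31, 41}.
v=17: a=17^0·(≡16), b=17^-2·(≡9) mod 17; (16|17)=+1, (9|17)=+1; (−1)^{0·-2·8}·(+1)^-2·(+1)^0 = +1.
v=31: a=31^0·(≡5), b=31^1·(≡30) mod 31; (5|31)=+1, (30|31)=-1; (−1)^{0·1·15}·(+1)^1·(-1)^0 = +1.
v=19: a=19^0·(≡8), b=19^2·(≡14) mod 19; (8|19)=-1, (14|19)=-1; (−1)^{0·2·9}·(-1)^2·(-1)^0 = +1.
v=∞: -115 < 0 and 186 > 0  ⇒  (a,b)_∞ = +1.
v=41: a=41^-2·(≡9), b=41^-2·(≡15) mod 41; (9|41)=+1, (15|41)=-1; (−1)^{-2·-2·20}·(+1)^-2·(-1)^-2 = +1.
v=13: a=13^-2·(≡7), b=13^0·(≡10) mod 13; (7|13)=-1, (10|13)=+1; (−1)^{-2·0·6}·(-1)^0·(+1)^-2 = +1.
v=3: a=3^2·(≡2), b=3^3·(≡2) mod 3; (2|3)=-1, (2|3)=-1; (−1)^{2·3·1}·(-1)^3·(-1)^2 = -1.
v=29: a=29^0·(≡23), b=29^-2·(≡17) mod 29; (23|29)=+1, (17|29)=-1; (−1)^{0·-2·14}·(+1)^-2·(-1)^0 = +1.
v=2: v_2(a)=4, v_2(b)=15; units ≡ 5, 5 (mod 8); ε·ε+αω+βω = 0·0+4·1+15·1 ≡ 1  ⇒  (a,b)_2 = -1.
v=5: a=5^1·(≡2), b=5^2·(≡1) mod 5; (2|5)=-1, (1|5)=+1; (−1)^{1·2·2}·(-1)^2·(+1)^1 = +1.
v=23: a=23^1·(≡1), b=23^2·(≡12) mod 23; (1|23)=+1, (12|23)=+1; (−1)^{1·2·11}·(+1)^2·(+1)^1 = +1.
(-115, 186 / ℚ) ramifies at {2, 3}: a division algebra.

[2, 3]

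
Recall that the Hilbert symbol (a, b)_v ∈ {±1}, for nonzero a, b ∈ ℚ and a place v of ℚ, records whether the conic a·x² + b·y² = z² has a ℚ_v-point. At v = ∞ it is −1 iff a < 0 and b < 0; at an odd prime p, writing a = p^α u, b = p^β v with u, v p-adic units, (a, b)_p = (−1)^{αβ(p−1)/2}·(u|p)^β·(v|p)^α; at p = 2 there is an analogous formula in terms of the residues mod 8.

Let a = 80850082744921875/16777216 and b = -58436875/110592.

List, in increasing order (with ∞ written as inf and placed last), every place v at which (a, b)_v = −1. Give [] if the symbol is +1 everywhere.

[2, 3]

Mod squares: a ≡ 8547, b ≡ -777. Check v ∈ {∞, 2, 3, 5, 7, 11, 19, 37}.
v=11: a=11^1·(≡6), b=11^0·(≡1) mod 11; (6|11)=-1, (1|11)=+1; (−1)^{1·0·5}·(-1)^0·(+1)^1 = +1.
v=3: a=3^1·(≡2), b=3^-3·(≡2) mod 3; (2|3)=-1, (2|3)=-1; (−1)^{1·-3·1}·(-1)^-3·(-1)^1 = -1.
v=∞: 8547 > 0 and -777 < 0  ⇒  (a,b)_∞ = +1.
v=7: a=7^3·(≡3), b=7^1·(≡2) mod 7; (3|7)=-1, (2|7)=+1; (−1)^{3·1·3}·(-1)^1·(+1)^3 = +1.
v=37: a=37^3·(≡21), b=37^1·(≡30) mod 37; (21|37)=+1, (30|37)=+1; (−1)^{3·1·18}·(+1)^1·(+1)^3 = +1.
v=5: a=5^8·(≡2), b=5^4·(≡3) mod 5; (2|5)=-1, (3|5)=-1; (−1)^{8·4·2}·(-1)^4·(-1)^8 = +1.
v=2: v_2(a)=-24, v_2(b)=-12; units ≡ 3, 7 (mod 8); ε·ε+αω+βω = 1·1+-24·0+-12·1 ≡ 1  ⇒  (a,b)_2 = -1.
v=19: a=19^2·(≡11), b=19^2·(≡2) mod 19; (11|19)=+1, (2|19)=-1; (−1)^{2·2·9}·(+1)^2·(-1)^2 = +1.
Ram(8547, -777) = {2, 3}; no ℚ_2-point on the conic.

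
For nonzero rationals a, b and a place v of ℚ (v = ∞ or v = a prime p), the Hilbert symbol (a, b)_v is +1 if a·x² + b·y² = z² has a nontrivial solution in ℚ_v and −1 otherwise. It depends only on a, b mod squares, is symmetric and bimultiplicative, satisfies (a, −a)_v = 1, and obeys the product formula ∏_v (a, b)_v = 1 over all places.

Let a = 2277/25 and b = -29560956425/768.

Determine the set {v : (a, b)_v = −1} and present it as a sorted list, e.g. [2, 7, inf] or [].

[11, 13, 23, 29]

(a, b) ≡ (253, -1131) mod (ℚ^×)²; places V = {2, 3, 5, 7, 11, 13, 23, 29, ∞}.
(a,b)_11: α=1, u≡3; β=2, v≡6 (mod 11); (3|11)=+1, (6|11)=-1; sign (−1)^0·+1^2·-1^1 = -1.
(a,b)_2: α=0, β=-8; u≡5, v≡5 (mod 8); ε(u)ε(v)=0·0, αω(v)=0·1, βω(u)=-8·1; sum ≡ 0  ⇒  +1.
(a,b)_∞: sgn(253)=+, sgn(-1131)=−, so +1.
(a,b)_13: α=0, u≡11; β=1, v≡1 (mod 13); (11|13)=-1, (1|13)=+1; sign (−1)^0·-1^1·+1^0 = -1.
(a,b)_3: α=2, u≡1; β=-1, v≡1 (mod 3); (1|3)=+1, (1|3)=+1; sign (−1)^0·+1^-1·+1^2 = +1.
(a,b)_5: α=-2, u≡2; β=2, v≡1 (mod 5); (2|5)=-1, (1|5)=+1; sign (−1)^0·-1^2·+1^-2 = +1.
(a,b)_7: α=0, u≡4; β=2, v≡5 (mod 7); (4|7)=+1, (5|7)=-1; sign (−1)^0·+1^2·-1^0 = +1.
(a,b)_29: α=0, u≡18; β=1, v≡19 (mod 29); (18|29)=-1, (19|29)=-1; sign (−1)^0·-1^1·-1^0 = -1.
(a,b)_23: α=1, u≡15; β=2, v≡10 (mod 23); (15|23)=-1, (10|23)=-1; sign (−1)^0·-1^2·-1^1 = -1.
|Ram(253, -1131)| = 4, even; anisotropic at {11, 13, 23, 29}.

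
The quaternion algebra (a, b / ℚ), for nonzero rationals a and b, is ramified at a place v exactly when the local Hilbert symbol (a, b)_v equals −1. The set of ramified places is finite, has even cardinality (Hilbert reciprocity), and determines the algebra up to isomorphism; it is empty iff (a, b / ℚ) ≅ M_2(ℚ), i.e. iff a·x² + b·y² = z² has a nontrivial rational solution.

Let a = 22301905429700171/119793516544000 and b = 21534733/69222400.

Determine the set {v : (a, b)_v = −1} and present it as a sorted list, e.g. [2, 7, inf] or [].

[2, 5]

Mod squares: a ≡ 110, b ≡ 493. Check v ∈ {∞, 2, 5, 11, 13, 17, 19, 23, 29}.
v=2: v_2(a)=-25, v_2(b)=-14; units ≡ 7, 5 (mod 8); ε·ε+αω+βω = 1·0+-25·1+-14·0 ≡ 1  ⇒  (a,b)_2 = -1.
v=23: a=23^2·(≡8), b=23^0·(≡19) mod 23; (8|23)=+1, (19|23)=-1; (−1)^{2·0·11}·(+1)^0·(-1)^2 = +1.
v=19: a=19^4·(≡2), b=19^2·(≡3) mod 19; (2|19)=-1, (3|19)=-1; (−1)^{4·2·9}·(-1)^2·(-1)^4 = +1.
v=13: a=13^-4·(≡5), b=13^-2·(≡10) mod 13; (5|13)=-1, (10|13)=+1; (−1)^{-4·-2·6}·(-1)^-2·(+1)^-4 = +1.
v=17: a=17^2·(≡16), b=17^1·(≡3) mod 17; (16|17)=+1, (3|17)=-1; (−1)^{2·1·8}·(+1)^1·(-1)^2 = +1.
v=29: a=29^2·(≡4), b=29^1·(≡10) mod 29; (4|29)=+1, (10|29)=-1; (−1)^{2·1·14}·(+1)^1·(-1)^2 = +1.
v=11: a=11^3·(≡8), b=11^2·(≡3) mod 11; (8|11)=-1, (3|11)=+1; (−1)^{3·2·5}·(-1)^2·(+1)^3 = +1.
v=∞: 110 > 0 and 493 > 0  ⇒  (a,b)_∞ = +1.
v=5: a=5^-3·(≡3), b=5^-2·(≡3) mod 5; (3|5)=-1, (3|5)=-1; (−1)^{-3·-2·2}·(-1)^-2·(-1)^-3 = -1.
(110, 493 / ℚ) ramifies at {2, 5}: a division algebra.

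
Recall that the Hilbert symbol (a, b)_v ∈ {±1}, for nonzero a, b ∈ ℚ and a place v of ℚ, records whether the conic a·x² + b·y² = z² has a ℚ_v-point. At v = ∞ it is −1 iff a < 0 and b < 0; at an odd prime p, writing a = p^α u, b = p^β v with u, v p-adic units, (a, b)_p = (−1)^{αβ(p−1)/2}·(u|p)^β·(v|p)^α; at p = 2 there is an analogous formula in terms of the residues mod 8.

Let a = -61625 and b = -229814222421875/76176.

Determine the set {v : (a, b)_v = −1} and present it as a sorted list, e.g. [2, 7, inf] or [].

(a, b) ≡ (-2465, -1235) mod (ℚ^×)²; places V = {2, 3, 5, 7, 13, 17, 19, 23, 29, ∞}.
(a,b)_19: α=0, u≡11; β=1, v≡6 (mod 19); (11|19)=+1, (6|19)=+1; sign (−1)^0·+1^1·+1^0 = +1.
(a,b)_7: α=0, u≡3; β=2, v≡4 (mod 7); (3|7)=-1, (4|7)=+1; sign (−1)^0·-1^2·+1^0 = +1.
(a,b)_3: α=0, u≡1; β=-2, v≡1 (mod 3); (1|3)=+1, (1|3)=+1; sign (−1)^0·+1^-2·+1^0 = +1.
(a,b)_∞: sgn(-2465)=−, sgn(-1235)=−, so -1.
(a,b)_13: α=0, u≡8; β=1, v≡3 (mod 13); (8|13)=-1, (3|13)=+1; sign (−1)^0·-1^1·+1^0 = -1.
(a,b)_2: α=0, β=-4; u≡7, v≡5 (mod 8); ε(u)ε(v)=1·0, αω(v)=0·1, βω(u)=-4·0; sum ≡ 0  ⇒  +1.
(a,b)_5: α=3, u≡2; β=7, v≡3 (mod 5); (2|5)=-1, (3|5)=-1; sign (−1)^0·-1^7·-1^3 = +1.
(a,b)_29: α=1, u≡21; β=2, v≡18 (mod 29); (21|29)=-1, (18|29)=-1; sign (−1)^0·-1^2·-1^1 = -1.
(a,b)_23: α=0, u≡15; β=-2, v≡17 (mod 23); (15|23)=-1, (17|23)=-1; sign (−1)^0·-1^-2·-1^0 = +1.
(a,b)_17: α=1, u≡13; β=2, v≡5 (mod 17); (13|17)=+1, (5|17)=-1; sign (−1)^0·+1^2·-1^1 = -1.
Ram(-2465, -1235) = {13, 17, 29, ∞}; no ℚ_13-point on the conic.

[13, 17, 29, inf]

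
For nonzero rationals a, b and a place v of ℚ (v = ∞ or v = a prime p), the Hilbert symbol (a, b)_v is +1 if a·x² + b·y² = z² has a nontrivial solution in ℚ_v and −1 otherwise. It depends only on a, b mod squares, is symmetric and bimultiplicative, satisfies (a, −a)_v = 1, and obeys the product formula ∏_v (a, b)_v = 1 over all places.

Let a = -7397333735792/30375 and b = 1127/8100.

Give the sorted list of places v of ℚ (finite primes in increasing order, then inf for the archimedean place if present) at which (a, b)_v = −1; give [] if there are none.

[2, 3, 5, 17]

(a, b) ≡ (-2211105, 23) mod (ℚ^×)²; places V = {2, 3, 5, 7, 11, 13, 17, 23, 29, ∞}.
(a,b)_17: α=1, u≡2; β=0, v≡7 (mod 17); (2|17)=+1, (7|17)=-1; sign (−1)^0·+1^0·-1^1 = -1.
(a,b)_2: α=4, β=-2; u≡7, v≡7 (mod 8); ε(u)ε(v)=1·1, αω(v)=4·0, βω(u)=-2·0; sum ≡ 1  ⇒  -1.
(a,b)_3: α=-5, u≡2; β=-4, v≡2 (mod 3); (2|3)=-1, (2|3)=-1; sign (−1)^0·-1^-4·-1^-5 = -1.
(a,b)_5: α=-3, u≡1; β=-2, v≡3 (mod 5); (1|5)=+1, (3|5)=-1; sign (−1)^0·+1^-2·-1^-3 = -1.
(a,b)_23: α=3, u≡11; β=1, v≡18 (mod 23); (11|23)=-1, (18|23)=+1; sign (−1)^1·-1^1·+1^3 = +1.
(a,b)_∞: sgn(-2211105)=−, sgn(23)=+, so +1.
(a,b)_13: α=1, u≡7; β=0, v≡9 (mod 13); (7|13)=-1, (9|13)=+1; sign (−1)^0·-1^0·+1^1 = +1.
(a,b)_29: α=1, u≡25; β=0, v≡6 (mod 29); (25|29)=+1, (6|29)=+1; sign (−1)^0·+1^0·+1^1 = +1.
(a,b)_11: α=2, u≡3; β=0, v≡4 (mod 11); (3|11)=+1, (4|11)=+1; sign (−1)^0·+1^0·+1^2 = +1.
(a,b)_7: α=2, u≡6; β=2, v≡2 (mod 7); (6|7)=-1, (2|7)=+1; sign (−1)^0·-1^2·+1^2 = +1.
(-2211105, 23 / ℚ) ramifies at {2, 3, 5, 17}: a division algebra.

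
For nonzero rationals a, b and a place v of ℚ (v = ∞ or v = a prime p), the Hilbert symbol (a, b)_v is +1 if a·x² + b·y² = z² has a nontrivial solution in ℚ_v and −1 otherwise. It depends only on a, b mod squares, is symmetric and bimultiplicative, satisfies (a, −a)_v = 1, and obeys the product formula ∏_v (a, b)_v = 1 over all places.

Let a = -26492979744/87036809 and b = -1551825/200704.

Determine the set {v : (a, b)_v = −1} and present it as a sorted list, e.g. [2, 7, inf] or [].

(a, b) ≡ (-38786, -57) mod (ℚ^×)²; places V = {2, 3, 5, 7, 11, 19, 31, 41, 43, 47, ∞}.
(a,b)_31: α=-2, u≡21; β=0, v≡19 (mod 31); (21|31)=-1, (19|31)=+1; sign (−1)^0·-1^0·+1^-2 = +1.
(a,b)_5: α=0, u≡4; β=2, v≡3 (mod 5); (4|5)=+1, (3|5)=-1; sign (−1)^0·+1^2·-1^0 = +1.
(a,b)_41: α=-1, u≡29; β=0, v≡21 (mod 41); (29|41)=-1, (21|41)=+1; sign (−1)^0·-1^0·+1^-1 = +1.
(a,b)_43: α=1, u≡16; β=0, v≡30 (mod 43); (16|43)=+1, (30|43)=-1; sign (−1)^0·+1^0·-1^1 = -1.
(a,b)_11: α=1, u≡1; β=2, v≡5 (mod 11); (1|11)=+1, (5|11)=+1; sign (−1)^0·+1^2·+1^1 = +1.
(a,b)_7: α=4, u≡2; β=-2, v≡5 (mod 7); (2|7)=+1, (5|7)=-1; sign (−1)^0·+1^-2·-1^4 = +1.
(a,b)_3: α=6, u≡1; β=3, v≡2 (mod 3); (1|3)=+1, (2|3)=-1; sign (−1)^0·+1^3·-1^6 = +1.
(a,b)_47: α=-2, u≡6; β=0, v≡25 (mod 47); (6|47)=+1, (25|47)=+1; sign (−1)^0·+1^0·+1^-2 = +1.
(a,b)_19: α=0, u≡3; β=1, v≡9 (mod 19); (3|19)=-1, (9|19)=+1; sign (−1)^0·-1^1·+1^0 = -1.
(a,b)_∞: sgn(-38786)=−, sgn(-57)=−, so -1.
(a,b)_2: α=5, β=-12; u≡7, v≡7 (mod 8); ε(u)ε(v)=1·1, αω(v)=5·0, βω(u)=-12·0; sum ≡ 1  ⇒  -1.
Ram(-38786, -57) = {2, 19, 43, ∞}; no ℚ_2-point on the conic.

[2, 19, 43, inf]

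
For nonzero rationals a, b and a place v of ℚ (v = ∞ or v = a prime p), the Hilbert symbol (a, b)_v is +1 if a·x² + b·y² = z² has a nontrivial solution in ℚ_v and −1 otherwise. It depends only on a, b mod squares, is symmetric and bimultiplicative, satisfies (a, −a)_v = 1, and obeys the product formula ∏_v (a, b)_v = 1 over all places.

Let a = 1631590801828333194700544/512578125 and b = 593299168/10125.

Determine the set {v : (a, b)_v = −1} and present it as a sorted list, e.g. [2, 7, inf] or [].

(a, b) ≡ (256795, 513590) mod (ℚ^×)²; places V = {2, 3, 5, 7, 11, 19, 23, 29, ∞}.
(a,b)_23: α=3, u≡14; β=1, v≡7 (mod 23); (14|23)=-1, (7|23)=-1; sign (−1)^1·-1^1·-1^3 = -1.
(a,b)_5: α=-7, u≡4; β=-3, v≡3 (mod 5); (4|5)=+1, (3|5)=-1; sign (−1)^0·+1^-3·-1^-7 = -1.
(a,b)_11: α=3, u≡9; β=1, v≡2 (mod 11); (9|11)=+1, (2|11)=-1; sign (−1)^1·+1^1·-1^3 = +1.
(a,b)_3: α=-8, u≡1; β=-4, v≡2 (mod 3); (1|3)=+1, (2|3)=-1; sign (−1)^0·+1^-4·-1^-8 = +1.
(a,b)_19: α=6, u≡15; β=2, v≡6 (mod 19); (15|19)=-1, (6|19)=+1; sign (−1)^0·-1^2·+1^6 = +1.
(a,b)_2: α=8, β=5; u≡3, v≡3 (mod 8); ε(u)ε(v)=1·1, αω(v)=8·1, βω(u)=5·1; sum ≡ 0  ⇒  +1.
(a,b)_7: α=3, u≡6; β=1, v≡3 (mod 7); (6|7)=-1, (3|7)=-1; sign (−1)^1·-1^1·-1^3 = -1.
(a,b)_∞: sgn(256795)=+, sgn(513590)=+, so +1.
(a,b)_29: α=3, u≡18; β=1, v≡5 (mod 29); (18|29)=-1, (5|29)=+1; sign (−1)^0·-1^1·+1^3 = -1.
|Ram(256795, 513590)| = 4, even; anisotropic at {5, 7, 23, 29}.

[5, 7, 23, 29]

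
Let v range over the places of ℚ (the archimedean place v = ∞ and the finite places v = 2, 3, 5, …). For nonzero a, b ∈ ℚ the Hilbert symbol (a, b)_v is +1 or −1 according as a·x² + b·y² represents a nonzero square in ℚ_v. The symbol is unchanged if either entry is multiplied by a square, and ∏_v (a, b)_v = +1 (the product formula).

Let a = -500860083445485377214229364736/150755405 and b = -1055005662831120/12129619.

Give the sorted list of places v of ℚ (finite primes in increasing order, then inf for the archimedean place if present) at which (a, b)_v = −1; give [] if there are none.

Mod squares: a ≡ -31395, b ≡ -40755. Check v ∈ {∞, 2, 3, 5, 7, 11, 13, 17, 19, 23, 47}.
v=7: a=7^3·(≡4), b=7^2·(≡3) mod 7; (4|7)=+1, (3|7)=-1; (−1)^{3·2·3}·(+1)^2·(-1)^3 = -1.
v=23: a=23^5·(≡17), b=23^2·(≡13) mod 23; (17|23)=-1, (13|23)=+1; (−1)^{5·2·11}·(-1)^2·(+1)^5 = +1.
v=19: a=19^-2·(≡12), b=19^-1·(≡3) mod 19; (12|19)=-1, (3|19)=-1; (−1)^{-2·-1·9}·(-1)^-1·(-1)^-2 = -1.
v=2: v_2(a)=14, v_2(b)=4; units ≡ 5, 5 (mod 8); ε·ε+αω+βω = 0·0+14·1+4·1 ≡ 0  ⇒  (a,b)_2 = +1.
v=17: a=17^-4·(≡2), b=17^-2·(≡6) mod 17; (2|17)=+1, (6|17)=-1; (−1)^{-4·-2·8}·(+1)^-2·(-1)^-4 = +1.
v=47: a=47^0·(≡36), b=47^-2·(≡40) mod 47; (36|47)=+1, (40|47)=-1; (−1)^{0·-2·23}·(+1)^-2·(-1)^0 = +1.
v=11: a=11^10·(≡7), b=11^5·(≡2) mod 11; (7|11)=-1, (2|11)=-1; (−1)^{10·5·5}·(-1)^5·(-1)^10 = -1.
v=∞: -31395 < 0 and -40755 < 0  ⇒  (a,b)_∞ = -1.
v=5: a=5^-1·(≡4), b=5^1·(≡4) mod 5; (4|5)=+1, (4|5)=+1; (−1)^{-1·1·2}·(+1)^1·(+1)^-1 = +1.
v=13: a=13^3·(≡10), b=13^1·(≡6) mod 13; (10|13)=+1, (6|13)=-1; (−1)^{3·1·6}·(+1)^1·(-1)^3 = -1.
v=3: a=3^5·(≡2), b=3^5·(≡2) mod 3; (2|3)=-1, (2|3)=-1; (−1)^{5·5·1}·(-1)^5·(-1)^5 = -1.
(-31395, -40755 / ℚ) ramifies at {3, 7, 11, 13, 19, ∞}: a division algebra.

[3, 7, 11, 13, 19, inf]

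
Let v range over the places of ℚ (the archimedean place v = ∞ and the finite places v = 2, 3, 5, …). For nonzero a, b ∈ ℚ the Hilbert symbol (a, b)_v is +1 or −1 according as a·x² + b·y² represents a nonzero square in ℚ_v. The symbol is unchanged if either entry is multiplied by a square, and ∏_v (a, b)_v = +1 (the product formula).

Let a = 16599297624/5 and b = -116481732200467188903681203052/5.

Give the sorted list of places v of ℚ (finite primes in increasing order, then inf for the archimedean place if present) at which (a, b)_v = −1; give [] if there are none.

[3, 5]

Mod squares: a ≡ 30, b ≡ -7735. Check v ∈ {∞, 2, 3, 5, 7, 13, 17, 41}.
v=41: a=41^0·(≡30), b=41^2·(≡30) mod 41; (30|41)=-1, (30|41)=-1; (−1)^{0·2·20}·(-1)^2·(-1)^0 = +1.
v=3: a=3^1·(≡1), b=3^4·(≡2) mod 3; (1|3)=+1, (2|3)=-1; (−1)^{1·4·1}·(+1)^4·(-1)^1 = -1.
v=13: a=13^2·(≡3), b=13^5·(≡10) mod 13; (3|13)=+1, (10|13)=+1; (−1)^{2·5·6}·(+1)^5·(+1)^2 = +1.
v=2: v_2(a)=3, v_2(b)=2; units ≡ 7, 1 (mod 8); ε·ε+αω+βω = 1·0+3·0+2·0 ≡ 0  ⇒  (a,b)_2 = +1.
v=7: a=7^2·(≡1), b=7^5·(≡2) mod 7; (1|7)=+1, (2|7)=+1; (−1)^{2·5·3}·(+1)^5·(+1)^2 = +1.
v=5: a=5^-1·(≡4), b=5^-1·(≡3) mod 5; (4|5)=+1, (3|5)=-1; (−1)^{-1·-1·2}·(+1)^-1·(-1)^-1 = -1.
v=∞: 30 > 0 and -7735 < 0  ⇒  (a,b)_∞ = +1.
v=17: a=17^4·(≡13), b=17^11·(≡13) mod 17; (13|17)=+1, (13|17)=+1; (−1)^{4·11·8}·(+1)^11·(+1)^4 = +1.
Ram(30, -7735) = {3, 5}; no ℚ_3-point on the conic.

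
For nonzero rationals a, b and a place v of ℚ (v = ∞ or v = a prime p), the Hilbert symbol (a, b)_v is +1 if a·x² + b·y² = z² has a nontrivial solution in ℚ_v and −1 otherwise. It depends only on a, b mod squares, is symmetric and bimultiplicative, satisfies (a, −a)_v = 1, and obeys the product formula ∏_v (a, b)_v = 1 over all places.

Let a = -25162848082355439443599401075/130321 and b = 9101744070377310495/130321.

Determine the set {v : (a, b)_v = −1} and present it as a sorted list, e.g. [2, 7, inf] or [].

Mod squares: a ≡ -4147, b ≡ 666655. Check v ∈ {∞, 2, 3, 5, 11, 13, 17, 19, 23, 29, 31}.
v=11: a=11^7·(≡6), b=11^5·(≡7) mod 11; (6|11)=-1, (7|11)=-1; (−1)^{7·5·5}·(-1)^5·(-1)^7 = -1.
v=19: a=19^-4·(≡14), b=19^-4·(≡10) mod 19; (14|19)=-1, (10|19)=-1; (−1)^{-4·-4·9}·(-1)^-4·(-1)^-4 = +1.
v=∞: -4147 < 0 and 666655 > 0  ⇒  (a,b)_∞ = +1.
v=31: a=31^2·(≡16), b=31^1·(≡15) mod 31; (16|31)=+1, (15|31)=-1; (−1)^{2·1·15}·(+1)^1·(-1)^2 = +1.
v=13: a=13^3·(≡11), b=13^2·(≡2) mod 13; (11|13)=-1, (2|13)=-1; (−1)^{3·2·6}·(-1)^2·(-1)^3 = -1.
v=29: a=29^3·(≡18), b=29^2·(≡3) mod 29; (18|29)=-1, (3|29)=-1; (−1)^{3·2·14}·(-1)^2·(-1)^3 = -1.
v=2: v_2(a)=0, v_2(b)=0; units ≡ 5, 7 (mod 8); ε·ε+αω+βω = 0·1+0·0+0·1 ≡ 0  ⇒  (a,b)_2 = +1.
v=17: a=17^2·(≡15), b=17^1·(≡9) mod 17; (15|17)=+1, (9|17)=+1; (−1)^{2·1·8}·(+1)^1·(+1)^2 = +1.
v=5: a=5^2·(≡2), b=5^1·(≡4) mod 5; (2|5)=-1, (4|5)=+1; (−1)^{2·1·2}·(-1)^1·(+1)^2 = -1.
v=3: a=3^8·(≡2), b=3^8·(≡1) mod 3; (2|3)=-1, (1|3)=+1; (−1)^{8·8·1}·(-1)^8·(+1)^8 = +1.
v=23: a=23^2·(≡2), b=23^1·(≡19) mod 23; (2|23)=+1, (19|23)=-1; (−1)^{2·1·11}·(+1)^1·(-1)^2 = +1.
(-4147, 666655 / ℚ) ramifies at {5, 11, 13, 29}: a division algebra.

[5, 11, 13, 29]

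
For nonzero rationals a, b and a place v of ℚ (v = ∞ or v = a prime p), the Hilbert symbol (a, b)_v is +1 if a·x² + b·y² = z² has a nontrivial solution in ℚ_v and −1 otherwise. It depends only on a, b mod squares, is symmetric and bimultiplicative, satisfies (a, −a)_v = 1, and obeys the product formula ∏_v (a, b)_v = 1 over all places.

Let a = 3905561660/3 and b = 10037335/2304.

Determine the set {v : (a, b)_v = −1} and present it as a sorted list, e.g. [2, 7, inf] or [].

(a, b) ≡ (62205, 11935) mod (ℚ^×)²; places V = {2, 3, 5, 7, 11, 13, 29, 31, ∞}.
(a,b)_13: α=1, u≡10; β=0, v≡3 (mod 13); (10|13)=+1, (3|13)=+1; sign (−1)^0·+1^0·+1^1 = +1.
(a,b)_11: α=1, u≡4; β=1, v≡7 (mod 11); (4|11)=+1, (7|11)=-1; sign (−1)^1·+1^1·-1^1 = +1.
(a,b)_29: α=1, u≡16; β=2, v≡28 (mod 29); (16|29)=+1, (28|29)=+1; sign (−1)^0·+1^2·+1^1 = +1.
(a,b)_7: α=2, u≡5; β=1, v≡4 (mod 7); (5|7)=-1, (4|7)=+1; sign (−1)^0·-1^1·+1^2 = -1.
(a,b)_31: α=2, u≡28; β=1, v≡30 (mod 31); (28|31)=+1, (30|31)=-1; sign (−1)^0·+1^1·-1^2 = +1.
(a,b)_5: α=1, u≡4; β=1, v≡3 (mod 5); (4|5)=+1, (3|5)=-1; sign (−1)^0·+1^1·-1^1 = -1.
(a,b)_2: α=2, β=-8; u≡5, v≡7 (mod 8); ε(u)ε(v)=0·1, αω(v)=2·0, βω(u)=-8·1; sum ≡ 0  ⇒  +1.
(a,b)_∞: sgn(62205)=+, sgn(11935)=+, so +1.
(a,b)_3: α=-1, u≡2; β=-2, v≡1 (mod 3); (2|3)=-1, (1|3)=+1; sign (−1)^0·-1^-2·+1^-1 = +1.
|Ram(62205, 11935)| = 2, even; anisotropic at {5, 7}.

[5, 7]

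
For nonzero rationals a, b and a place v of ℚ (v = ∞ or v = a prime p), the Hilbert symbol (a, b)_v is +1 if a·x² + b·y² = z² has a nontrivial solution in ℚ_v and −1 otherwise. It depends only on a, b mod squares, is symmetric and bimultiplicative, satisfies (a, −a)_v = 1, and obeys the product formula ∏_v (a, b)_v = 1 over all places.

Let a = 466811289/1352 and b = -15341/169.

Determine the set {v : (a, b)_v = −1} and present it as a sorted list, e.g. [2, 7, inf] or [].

(a, b) ≡ (4002, -29) mod (ℚ^×)²; places V = {2, 3, 7, 13, 23, 29, ∞}.
(a,b)_29: α=1, u≡16; β=1, v≡13 (mod 29); (16|29)=+1, (13|29)=+1; sign (−1)^0·+1^1·+1^1 = +1.
(a,b)_3: α=3, u≡2; β=0, v≡1 (mod 3); (2|3)=-1, (1|3)=+1; sign (−1)^0·-1^0·+1^3 = +1.
(a,b)_7: α=2, u≡6; β=0, v≡3 (mod 7); (6|7)=-1, (3|7)=-1; sign (−1)^0·-1^0·-1^2 = +1.
(a,b)_∞: sgn(4002)=+, sgn(-29)=−, so +1.
(a,b)_23: α=3, u≡4; β=2, v≡5 (mod 23); (4|23)=+1, (5|23)=-1; sign (−1)^0·+1^2·-1^3 = -1.
(a,b)_2: α=-3, β=0; u≡1, v≡3 (mod 8); ε(u)ε(v)=0·1, αω(v)=-3·1, βω(u)=0·0; sum ≡ 1  ⇒  -1.
(a,b)_13: α=-2, u≡6; β=-2, v≡12 (mod 13); (6|13)=-1, (12|13)=+1; sign (−1)^0·-1^-2·+1^-2 = +1.
(4002, -29 / ℚ) ramifies at {2, 23}: a division algebra.

[2, 23]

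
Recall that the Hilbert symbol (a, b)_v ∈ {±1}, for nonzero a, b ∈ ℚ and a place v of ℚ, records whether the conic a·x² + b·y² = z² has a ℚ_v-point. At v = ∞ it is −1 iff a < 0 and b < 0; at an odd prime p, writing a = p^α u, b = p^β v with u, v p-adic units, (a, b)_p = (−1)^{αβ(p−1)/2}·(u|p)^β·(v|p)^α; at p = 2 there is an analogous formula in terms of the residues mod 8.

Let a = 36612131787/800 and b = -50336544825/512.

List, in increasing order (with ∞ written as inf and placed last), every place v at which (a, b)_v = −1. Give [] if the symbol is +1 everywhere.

[3, 11, 17, 29]

Mod squares: a ≡ 227766, b ≡ -20706. Check v ∈ {∞, 2, 3, 5, 7, 11, 17, 29}.
v=29: a=29^1·(≡5), b=29^1·(≡27) mod 29; (5|29)=+1, (27|29)=-1; (−1)^{1·1·14}·(+1)^1·(-1)^1 = -1.
v=17: a=17^1·(≡2), b=17^1·(≡12) mod 17; (2|17)=+1, (12|17)=-1; (−1)^{1·1·8}·(+1)^1·(-1)^1 = -1.
v=5: a=5^-2·(≡1), b=5^2·(≡1) mod 5; (1|5)=+1, (1|5)=+1; (−1)^{-2·2·2}·(+1)^2·(+1)^-2 = +1.
v=7: a=7^3·(≡1), b=7^5·(≡3) mod 7; (1|7)=+1, (3|7)=-1; (−1)^{3·5·3}·(+1)^5·(-1)^3 = +1.
v=2: v_2(a)=-5, v_2(b)=-9; units ≡ 3, 7 (mod 8); ε·ε+αω+βω = 1·1+-5·0+-9·1 ≡ 0  ⇒  (a,b)_2 = +1.
v=3: a=3^9·(≡1), b=3^5·(≡1) mod 3; (1|3)=+1, (1|3)=+1; (−1)^{9·5·1}·(+1)^5·(+1)^9 = -1.
v=11: a=11^1·(≡9), b=11^0·(≡10) mod 11; (9|11)=+1, (10|11)=-1; (−1)^{1·0·5}·(+1)^0·(-1)^1 = -1.
v=∞: 227766 > 0 and -20706 < 0  ⇒  (a,b)_∞ = +1.
|Ram(227766, -20706)| = 4, even; anisotropic at {3, 11, 17, 29}.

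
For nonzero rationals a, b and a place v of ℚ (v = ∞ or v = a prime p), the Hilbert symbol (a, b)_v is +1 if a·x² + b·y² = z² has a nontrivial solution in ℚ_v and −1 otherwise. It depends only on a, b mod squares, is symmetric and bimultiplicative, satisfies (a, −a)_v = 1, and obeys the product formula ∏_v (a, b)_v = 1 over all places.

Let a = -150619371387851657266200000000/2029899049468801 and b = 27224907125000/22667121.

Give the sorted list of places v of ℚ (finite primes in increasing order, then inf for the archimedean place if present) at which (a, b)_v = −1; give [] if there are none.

(a, b) ≡ (-59942, 1394) mod (ℚ^×)²; places V = {2, 3, 5, 7, 13, 17, 23, 41, 43, ∞}.
(a,b)_5: α=8, u≡3; β=6, v≡1 (mod 5); (3|5)=-1, (1|5)=+1; sign (−1)^0·-1^6·+1^8 = +1.
(a,b)_3: α=2, u≡1; β=-4, v≡2 (mod 3); (1|3)=+1, (2|3)=-1; sign (−1)^0·+1^-4·-1^2 = +1.
(a,b)_23: α=-10, u≡20; β=-4, v≡20 (mod 23); (20|23)=-1, (20|23)=-1; sign (−1)^0·-1^-4·-1^-10 = +1.
(a,b)_7: α=-2, u≡3; β=0, v≡4 (mod 7); (3|7)=-1, (4|7)=+1; sign (−1)^0·-1^0·+1^-2 = +1.
(a,b)_17: α=3, u≡5; β=1, v≡6 (mod 17); (5|17)=-1, (6|17)=-1; sign (−1)^0·-1^1·-1^3 = +1.
(a,b)_13: α=0, u≡12; β=2, v≡9 (mod 13); (12|13)=+1, (9|13)=+1; sign (−1)^0·+1^2·+1^0 = +1.
(a,b)_41: α=5, u≡28; β=1, v≡17 (mod 41); (28|41)=-1, (17|41)=-1; sign (−1)^0·-1^1·-1^5 = +1.
(a,b)_2: α=9, β=3; u≡5, v≡1 (mod 8); ε(u)ε(v)=0·0, αω(v)=9·0, βω(u)=3·1; sum ≡ 1  ⇒  -1.
(a,b)_∞: sgn(-59942)=−, sgn(1394)=+, so +1.
(a,b)_43: α=5, u≡9; β=2, v≡19 (mod 43); (9|43)=+1, (19|43)=-1; sign (−1)^0·+1^2·-1^5 = -1.
(-59942, 1394 / ℚ) ramifies at {2, 43}: a division algebra.

[2, 43]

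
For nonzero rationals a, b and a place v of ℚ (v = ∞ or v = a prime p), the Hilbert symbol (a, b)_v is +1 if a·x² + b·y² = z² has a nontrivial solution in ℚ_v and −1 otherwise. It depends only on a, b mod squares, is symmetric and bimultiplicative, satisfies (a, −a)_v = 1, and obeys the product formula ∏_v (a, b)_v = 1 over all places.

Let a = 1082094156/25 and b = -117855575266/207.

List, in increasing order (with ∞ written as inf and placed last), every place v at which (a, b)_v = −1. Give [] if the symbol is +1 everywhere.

[2, 13, 17, 19, 23, 37]

Mod squares: a ≡ 177859, b ≡ -3223160798. Check v ∈ {∞, 2, 3, 5, 11, 13, 17, 19, 23, 29, 37, 41}.
v=3: a=3^2·(≡1), b=3^-2·(≡1) mod 3; (1|3)=+1, (1|3)=+1; (−1)^{2·-2·1}·(+1)^-2·(+1)^2 = +1.
v=17: a=17^0·(≡3), b=17^1·(≡13) mod 17; (3|17)=-1, (13|17)=+1; (−1)^{0·1·8}·(-1)^1·(+1)^0 = -1.
v=2: v_2(a)=2, v_2(b)=1; units ≡ 3, 1 (mod 8); ε·ε+αω+βω = 1·0+2·0+1·1 ≡ 1  ⇒  (a,b)_2 = -1.
v=5: a=5^-2·(≡1), b=5^0·(≡2) mod 5; (1|5)=+1, (2|5)=-1; (−1)^{-2·0·2}·(+1)^0·(-1)^-2 = +1.
v=37: a=37^1·(≡4), b=37^1·(≡17) mod 37; (4|37)=+1, (17|37)=-1; (−1)^{1·1·18}·(+1)^1·(-1)^1 = -1.
v=41: a=41^0·(≡40), b=41^1·(≡5) mod 41; (40|41)=+1, (5|41)=+1; (−1)^{0·1·20}·(+1)^1·(+1)^0 = +1.
v=11: a=11^1·(≡7), b=11^1·(≡4) mod 11; (7|11)=-1, (4|11)=+1; (−1)^{1·1·5}·(-1)^1·(+1)^1 = +1.
v=29: a=29^0·(≡3), b=29^2·(≡7) mod 29; (3|29)=-1, (7|29)=+1; (−1)^{0·2·14}·(-1)^2·(+1)^0 = +1.
v=∞: 177859 > 0 and -3223160798 < 0  ⇒  (a,b)_∞ = +1.
v=23: a=23^1·(≡7), b=23^-1·(≡17) mod 23; (7|23)=-1, (17|23)=-1; (−1)^{1·-1·11}·(-1)^-1·(-1)^1 = -1.
v=19: a=19^1·(≡15), b=19^1·(≡15) mod 19; (15|19)=-1, (15|19)=-1; (−1)^{1·1·9}·(-1)^1·(-1)^1 = -1.
v=13: a=13^2·(≡5), b=13^1·(≡11) mod 13; (5|13)=-1, (11|13)=-1; (−1)^{2·1·6}·(-1)^1·(-1)^2 = -1.
Ram(177859, -3223160798) = {2, 13, 17, 19, 23, 37}; no ℚ_2-point on the conic.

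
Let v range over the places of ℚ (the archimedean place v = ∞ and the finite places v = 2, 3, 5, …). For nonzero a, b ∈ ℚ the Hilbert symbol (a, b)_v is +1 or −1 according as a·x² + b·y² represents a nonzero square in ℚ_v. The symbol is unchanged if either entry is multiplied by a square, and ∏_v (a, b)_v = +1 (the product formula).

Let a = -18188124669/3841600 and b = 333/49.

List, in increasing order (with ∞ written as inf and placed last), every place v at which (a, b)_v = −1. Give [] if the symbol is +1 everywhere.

[13, 31]

Mod squares: a ≡ -164021, b ≡ 37. Check v ∈ {∞, 2, 3, 5, 7, 11, 13, 31, 37}.
v=3: a=3^4·(≡1), b=3^2·(≡1) mod 3; (1|3)=+1, (1|3)=+1; (−1)^{4·2·1}·(+1)^2·(+1)^4 = +1.
v=37: a=37^3·(≡12), b=37^1·(≡10) mod 37; (12|37)=+1, (10|37)=+1; (−1)^{3·1·18}·(+1)^1·(+1)^3 = +1.
v=5: a=5^-2·(≡4), b=5^0·(≡2) mod 5; (4|5)=+1, (2|5)=-1; (−1)^{-2·0·2}·(+1)^0·(-1)^-2 = +1.
v=∞: -164021 < 0 and 37 > 0  ⇒  (a,b)_∞ = +1.
v=13: a=13^1·(≡8), b=13^0·(≡6) mod 13; (8|13)=-1, (6|13)=-1; (−1)^{1·0·6}·(-1)^0·(-1)^1 = -1.
v=11: a=11^1·(≡3), b=11^0·(≡5) mod 11; (3|11)=+1, (5|11)=+1; (−1)^{1·0·5}·(+1)^0·(+1)^1 = +1.
v=7: a=7^-4·(≡5), b=7^-2·(≡4) mod 7; (5|7)=-1, (4|7)=+1; (−1)^{-4·-2·3}·(-1)^-2·(+1)^-4 = +1.
v=2: v_2(a)=-6, v_2(b)=0; units ≡ 3, 5 (mod 8); ε·ε+αω+βω = 1·0+-6·1+0·1 ≡ 0  ⇒  (a,b)_2 = +1.
v=31: a=31^1·(≡8), b=31^0·(≡3) mod 31; (8|31)=+1, (3|31)=-1; (−1)^{1·0·15}·(+1)^0·(-1)^1 = -1.
(-164021, 37 / ℚ) ramifies at {13, 31}: a division algebra.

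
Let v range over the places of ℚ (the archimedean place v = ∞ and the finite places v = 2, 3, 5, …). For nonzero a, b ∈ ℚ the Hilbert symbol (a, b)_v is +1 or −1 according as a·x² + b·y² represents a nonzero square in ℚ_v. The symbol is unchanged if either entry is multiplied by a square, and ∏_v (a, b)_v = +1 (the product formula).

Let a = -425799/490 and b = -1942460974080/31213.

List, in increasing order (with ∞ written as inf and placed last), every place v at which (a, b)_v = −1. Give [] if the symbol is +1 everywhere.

[2, 11, 17, inf]

Mod squares: a ≡ -3910, b ≡ -279565. Check v ∈ {∞, 2, 3, 5, 7, 11, 13, 17, 23}.
v=11: a=11^2·(≡2), b=11^3·(≡7) mod 11; (2|11)=-1, (7|11)=-1; (−1)^{2·3·5}·(-1)^3·(-1)^2 = -1.
v=5: a=5^-1·(≡2), b=5^1·(≡3) mod 5; (2|5)=-1, (3|5)=-1; (−1)^{-1·1·2}·(-1)^1·(-1)^-1 = +1.
v=17: a=17^1·(≡2), b=17^1·(≡10) mod 17; (2|17)=+1, (10|17)=-1; (−1)^{1·1·8}·(+1)^1·(-1)^1 = -1.
v=3: a=3^2·(≡2), b=3^6·(≡2) mod 3; (2|3)=-1, (2|3)=-1; (−1)^{2·6·1}·(-1)^6·(-1)^2 = +1.
v=13: a=13^0·(≡9), b=13^-1·(≡4) mod 13; (9|13)=+1, (4|13)=+1; (−1)^{0·-1·6}·(+1)^-1·(+1)^0 = +1.
v=∞: -3910 < 0 and -279565 < 0  ⇒  (a,b)_∞ = -1.
v=23: a=23^1·(≡20), b=23^1·(≡8) mod 23; (20|23)=-1, (8|23)=+1; (−1)^{1·1·11}·(-1)^1·(+1)^1 = +1.
v=2: v_2(a)=-1, v_2(b)=10; units ≡ 5, 3 (mod 8); ε·ε+αω+βω = 0·1+-1·1+10·1 ≡ 1  ⇒  (a,b)_2 = -1.
v=7: a=7^-2·(≡6), b=7^-4·(≡4) mod 7; (6|7)=-1, (4|7)=+1; (−1)^{-2·-4·3}·(-1)^-4·(+1)^-2 = +1.
(-3910, -279565 / ℚ) ramifies at {2, 11, 17, ∞}: a division algebra.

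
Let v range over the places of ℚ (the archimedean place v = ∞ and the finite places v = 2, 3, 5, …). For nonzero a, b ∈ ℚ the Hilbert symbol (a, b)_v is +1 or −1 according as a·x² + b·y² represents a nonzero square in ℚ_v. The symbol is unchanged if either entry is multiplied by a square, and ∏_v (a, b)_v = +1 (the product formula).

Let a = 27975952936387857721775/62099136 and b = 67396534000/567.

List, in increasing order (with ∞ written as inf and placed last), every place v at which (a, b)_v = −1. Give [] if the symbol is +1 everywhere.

[7, 11]

Mod squares: a ≡ 1309, b ≡ 11305. Check v ∈ {∞, 2, 3, 5, 7, 11, 13, 17, 19}.
v=2: v_2(a)=-6, v_2(b)=4; units ≡ 5, 1 (mod 8); ε·ε+αω+βω = 0·0+-6·0+4·1 ≡ 0  ⇒  (a,b)_2 = +1.
v=5: a=5^2·(≡1), b=5^3·(≡1) mod 5; (1|5)=+1, (1|5)=+1; (−1)^{2·3·2}·(+1)^3·(+1)^2 = +1.
v=∞: 1309 > 0 and 11305 > 0  ⇒  (a,b)_∞ = +1.
v=17: a=17^7·(≡16), b=17^3·(≡9) mod 17; (16|17)=+1, (9|17)=+1; (−1)^{7·3·8}·(+1)^3·(+1)^7 = +1.
v=13: a=13^2·(≡9), b=13^0·(≡2) mod 13; (9|13)=+1, (2|13)=-1; (−1)^{2·0·6}·(+1)^0·(-1)^2 = +1.
v=19: a=19^6·(≡17), b=19^3·(≡7) mod 19; (17|19)=+1, (7|19)=+1; (−1)^{6·3·9}·(+1)^3·(+1)^6 = +1.
v=7: a=7^3·(≡5), b=7^-1·(≡3) mod 7; (5|7)=-1, (3|7)=-1; (−1)^{3·-1·3}·(-1)^-1·(-1)^3 = -1.
v=3: a=3^-6·(≡1), b=3^-4·(≡1) mod 3; (1|3)=+1, (1|3)=+1; (−1)^{-6·-4·1}·(+1)^-4·(+1)^-6 = +1.
v=11: a=11^-3·(≡3), b=11^0·(≡8) mod 11; (3|11)=+1, (8|11)=-1; (−1)^{-3·0·5}·(+1)^0·(-1)^-3 = -1.
|Ram(1309, 11305)| = 2, even; anisotropic at {7, 11}.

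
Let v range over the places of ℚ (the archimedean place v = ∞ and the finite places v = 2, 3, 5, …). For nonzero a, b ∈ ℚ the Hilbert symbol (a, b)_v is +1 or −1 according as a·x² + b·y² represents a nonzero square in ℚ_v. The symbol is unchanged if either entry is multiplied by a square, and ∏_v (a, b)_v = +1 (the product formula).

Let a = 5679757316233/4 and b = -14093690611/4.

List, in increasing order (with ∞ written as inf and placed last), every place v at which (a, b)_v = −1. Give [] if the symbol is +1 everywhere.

Mod squares: a ≡ 713713, b ≡ -1771. Check v ∈ {∞, 2, 7, 11, 13, 23, 31}.
v=23: a=23^1·(≡18), b=23^1·(≡10) mod 23; (18|23)=+1, (10|23)=-1; (−1)^{1·1·11}·(+1)^1·(-1)^1 = +1.
v=13: a=13^3·(≡8), b=13^2·(≡1) mod 13; (8|13)=-1, (1|13)=+1; (−1)^{3·2·6}·(-1)^2·(+1)^3 = +1.
v=7: a=7^3·(≡2), b=7^3·(≡3) mod 7; (2|7)=+1, (3|7)=-1; (−1)^{3·3·3}·(+1)^3·(-1)^3 = +1.
v=2: v_2(a)=-2, v_2(b)=-2; units ≡ 1, 5 (mod 8); ε·ε+αω+βω = 0·0+-2·1+-2·0 ≡ 0  ⇒  (a,b)_2 = +1.
v=31: a=31^3·(≡21), b=31^2·(≡27) mod 31; (21|31)=-1, (27|31)=-1; (−1)^{3·2·15}·(-1)^2·(-1)^3 = -1.
v=11: a=11^1·(≡1), b=11^1·(≡3) mod 11; (1|11)=+1, (3|11)=+1; (−1)^{1·1·5}·(+1)^1·(+1)^1 = -1.
v=∞: 713713 > 0 and -1771 < 0  ⇒  (a,b)_∞ = +1.
|Ram(713713, -1771)| = 2, even; anisotropic at {11, 31}.

[11, 31]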